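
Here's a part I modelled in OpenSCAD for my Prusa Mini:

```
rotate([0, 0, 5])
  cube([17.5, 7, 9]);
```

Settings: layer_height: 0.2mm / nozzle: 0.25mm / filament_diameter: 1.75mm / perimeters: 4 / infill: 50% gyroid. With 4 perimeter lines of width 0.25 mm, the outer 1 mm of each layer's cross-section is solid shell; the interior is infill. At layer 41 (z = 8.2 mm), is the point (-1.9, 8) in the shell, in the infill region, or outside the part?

At z = 8.2 mm: the 17.5×7 cube contributes its full rectangle; (rotated 5° about Z; rotation is an isometry so areas/perimeters/island counts are preserved). Overall, the cross-section is a single solid region. Undo the 5° rotation: the query point maps to (-1.196, 8.135) in the un-rotated model frame. The nearest boundary edge runs (17.50, 7.00)→(0.00, 7.00); distance from the point to it = 1.65 mm. The point is not inside any of the regions above, so it lies outside the cross-section (1.65 mm from the nearest boundary).

outside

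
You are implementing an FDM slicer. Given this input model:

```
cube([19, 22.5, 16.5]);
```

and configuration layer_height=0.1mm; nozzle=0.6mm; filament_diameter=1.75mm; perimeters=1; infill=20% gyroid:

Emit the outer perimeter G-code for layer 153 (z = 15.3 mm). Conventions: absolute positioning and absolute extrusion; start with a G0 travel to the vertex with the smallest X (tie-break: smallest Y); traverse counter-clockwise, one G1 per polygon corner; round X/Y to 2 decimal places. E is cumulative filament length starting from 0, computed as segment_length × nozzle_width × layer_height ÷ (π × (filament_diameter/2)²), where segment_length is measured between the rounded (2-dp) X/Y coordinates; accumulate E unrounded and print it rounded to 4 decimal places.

G0 X0.00 Y0.00 Z15.30
G1 X19.00 Y0.00 E0.4740
G1 X19.00 Y22.50 E1.0352
G1 X0.00 Y22.50 E1.5092
G1 X0.00 Y0.00 E2.0704

At z = 15.3 mm: the cube (footprint 19×22.5) is included at this height. The outline is a single polygon with 4 vertices. Extrusion per mm of travel: 0.6 × 0.1 / (π × 0.875²) = 0.024945. Accumulating E over each segment gives final E = 2.0704.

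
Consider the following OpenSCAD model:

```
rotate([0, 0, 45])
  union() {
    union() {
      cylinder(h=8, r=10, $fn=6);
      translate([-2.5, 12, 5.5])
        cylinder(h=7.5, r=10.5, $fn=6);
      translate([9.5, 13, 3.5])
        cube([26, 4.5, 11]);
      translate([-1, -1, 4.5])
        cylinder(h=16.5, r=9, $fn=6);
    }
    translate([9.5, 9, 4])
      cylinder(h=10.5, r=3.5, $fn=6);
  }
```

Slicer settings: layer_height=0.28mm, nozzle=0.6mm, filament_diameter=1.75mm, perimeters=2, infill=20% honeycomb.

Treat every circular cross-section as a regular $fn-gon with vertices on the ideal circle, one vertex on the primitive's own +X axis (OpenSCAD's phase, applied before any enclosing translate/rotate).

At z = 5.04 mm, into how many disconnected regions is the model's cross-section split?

At z = 5.04 mm: the cylinder: section is a regular 6-gon, circumradius r=10; the cylinder at (-2.5, 12) is not intersected at this z (z outside [5.5, 13]); the 26×4.5 cube at (9.5, 13) contributes its full rectangle; the cylinder at (-1, -1): section is a regular 6-gon, circumradius r=9; Taking the union: the regions partially overlap (shared area 204.66 mm²), so overlapping operands fuse into one piece — 2 connected regions; the cylinder at (9.5, 9): section is a regular 6-gon, circumradius r=3.5; Merging all regions: the 2 present regions are separate (no shared area or edge), so areas and boundary lengths simply add and each stays a separate island — 3 connected regions; (rotated 45° about Z; rotation is an isometry so areas/perimeters/island counts are preserved). The result has 3 disconnected regions.

3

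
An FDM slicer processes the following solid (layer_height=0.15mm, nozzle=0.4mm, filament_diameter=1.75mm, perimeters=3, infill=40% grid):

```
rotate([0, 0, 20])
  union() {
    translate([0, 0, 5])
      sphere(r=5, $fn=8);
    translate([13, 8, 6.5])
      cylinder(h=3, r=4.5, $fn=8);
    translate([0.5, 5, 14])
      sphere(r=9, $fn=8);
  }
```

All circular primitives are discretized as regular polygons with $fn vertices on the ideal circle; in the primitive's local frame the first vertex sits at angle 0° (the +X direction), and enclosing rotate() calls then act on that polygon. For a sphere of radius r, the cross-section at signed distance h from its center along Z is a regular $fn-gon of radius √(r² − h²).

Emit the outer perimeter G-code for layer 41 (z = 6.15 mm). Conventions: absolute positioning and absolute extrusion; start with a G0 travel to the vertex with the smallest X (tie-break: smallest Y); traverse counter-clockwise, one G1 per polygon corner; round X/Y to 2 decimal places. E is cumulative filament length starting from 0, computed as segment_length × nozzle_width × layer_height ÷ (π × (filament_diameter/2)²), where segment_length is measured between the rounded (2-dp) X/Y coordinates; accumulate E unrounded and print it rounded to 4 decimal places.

At z = 6.15 mm: the r=5 sphere contributes a regular 8-gon of circumradius √(5²−1.15²) = 4.866; the cylinder at (13, 8) is not intersected at this z (z outside [6.5, 9.5]); the sphere at (0.5, 5): section is a regular 8-gon, circumradius = √(r²−h²) = √(9²−7.85²) = 4.402; Merging all regions: the regions partially overlap (shared area 19.18 mm²), so overlapping operands fuse into one piece — 1 connected region; (whole slice rotated 20° about Z — lengths, areas and connectivity unchanged). The outline is a single polygon with 13 vertices. Extrusion per mm of travel: 0.4 × 0.15 / (π × 0.875²) = 0.024945. Accumulating E over each segment gives final E = 0.9806.

G0 X-5.38 Y3.36 Z6.15
G1 X-4.28 Y2.17 E0.0404
G1 X-4.41 Y2.06 E0.0447
G1 X-4.57 Y-1.66 E0.1376
G1 X-2.06 Y-4.41 E0.2304
G1 X1.66 Y-4.57 E0.3233
G1 X4.41 Y-2.06 E0.4162
G1 X4.57 Y1.66 E0.5091
G1 X2.78 Y3.62 E0.5753
G1 X2.90 Y6.38 E0.6442
G1 X0.62 Y8.86 E0.7282
G1 X-2.75 Y9.01 E0.8124
G1 X-5.23 Y6.73 E0.8964
G1 X-5.38 Y3.36 E0.9806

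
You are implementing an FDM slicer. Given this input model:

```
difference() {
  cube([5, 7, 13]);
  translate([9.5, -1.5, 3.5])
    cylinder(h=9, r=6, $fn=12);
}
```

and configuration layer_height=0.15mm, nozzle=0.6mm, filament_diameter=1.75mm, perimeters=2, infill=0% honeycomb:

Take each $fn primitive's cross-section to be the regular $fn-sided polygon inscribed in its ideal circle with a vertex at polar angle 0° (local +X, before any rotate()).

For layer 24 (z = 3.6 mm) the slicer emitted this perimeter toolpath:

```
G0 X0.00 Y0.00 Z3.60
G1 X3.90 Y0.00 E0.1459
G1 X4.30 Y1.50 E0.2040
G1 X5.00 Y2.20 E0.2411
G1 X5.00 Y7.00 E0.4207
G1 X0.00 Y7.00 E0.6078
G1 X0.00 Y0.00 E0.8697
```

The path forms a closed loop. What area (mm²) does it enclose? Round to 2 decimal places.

33.41 mm²

Apply the shoelace formula to the sequence of (X, Y) vertices; enclosed area = 33.41 mm².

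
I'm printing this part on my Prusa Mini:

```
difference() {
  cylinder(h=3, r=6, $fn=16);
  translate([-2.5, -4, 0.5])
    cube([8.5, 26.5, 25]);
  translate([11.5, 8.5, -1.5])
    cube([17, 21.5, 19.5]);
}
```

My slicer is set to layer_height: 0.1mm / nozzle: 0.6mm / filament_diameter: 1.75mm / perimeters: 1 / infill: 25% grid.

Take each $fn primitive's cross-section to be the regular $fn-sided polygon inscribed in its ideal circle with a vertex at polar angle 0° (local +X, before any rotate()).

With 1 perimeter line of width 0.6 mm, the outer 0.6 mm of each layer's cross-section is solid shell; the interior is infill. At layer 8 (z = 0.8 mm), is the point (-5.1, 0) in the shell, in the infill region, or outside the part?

At z = 0.8 mm: the r=6 cylinder contributes a regular 16-gon of circumradius 6; the cube at (-2.5, -4) is present — its section is the full 8.5×26.5 rectangle; the cube at (11.5, 8.5) (footprint 17×21.5) is included at this height; Taking the first minus the rest: starting from the r=6 cylinder, the 8.5×26.5 cube at (-2.5, -4) partially overlaps it — only the 73.65 mm² overlap (of its 225.25 mm²) is removed, clipping the outline; the 17×21.5 cube at (11.5, 8.5) misses the remaining region (no effect) — 1 connected region. Overall, the cross-section is a single solid region. The nearest boundary edge runs (-5.54, -2.30)→(-6.00, 0.00); distance from the point to it = 0.88 mm. The point is inside the cross-section and 0.88 mm from the nearest boundary — more than the 0.6 mm shell width (1 × 0.6), so it's in the infill interior.

infill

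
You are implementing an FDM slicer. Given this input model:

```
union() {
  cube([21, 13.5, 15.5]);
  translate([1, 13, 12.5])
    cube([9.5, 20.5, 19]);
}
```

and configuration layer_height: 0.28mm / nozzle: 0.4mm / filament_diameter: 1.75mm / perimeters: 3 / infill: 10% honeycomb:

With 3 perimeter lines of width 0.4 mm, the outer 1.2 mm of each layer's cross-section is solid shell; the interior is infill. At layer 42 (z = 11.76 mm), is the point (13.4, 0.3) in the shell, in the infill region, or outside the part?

shell

At z = 11.76 mm: the cube is present — its section is the full 21×13.5 rectangle; the cube at (1, 13) does not reach this height (z outside [12.5, 31.5]); Taking the union: only the 21×13.5 cube is present, so the union is just that shape — 1 connected region. Overall, the cross-section is a single solid region. The nearest boundary edge runs (0.00, 0.00)→(21.00, 0.00); distance from the point to it = 0.30 mm. The point is inside the cross-section, 0.30 mm from the nearest boundary — within the 1.2 mm shell band (3 × 0.4).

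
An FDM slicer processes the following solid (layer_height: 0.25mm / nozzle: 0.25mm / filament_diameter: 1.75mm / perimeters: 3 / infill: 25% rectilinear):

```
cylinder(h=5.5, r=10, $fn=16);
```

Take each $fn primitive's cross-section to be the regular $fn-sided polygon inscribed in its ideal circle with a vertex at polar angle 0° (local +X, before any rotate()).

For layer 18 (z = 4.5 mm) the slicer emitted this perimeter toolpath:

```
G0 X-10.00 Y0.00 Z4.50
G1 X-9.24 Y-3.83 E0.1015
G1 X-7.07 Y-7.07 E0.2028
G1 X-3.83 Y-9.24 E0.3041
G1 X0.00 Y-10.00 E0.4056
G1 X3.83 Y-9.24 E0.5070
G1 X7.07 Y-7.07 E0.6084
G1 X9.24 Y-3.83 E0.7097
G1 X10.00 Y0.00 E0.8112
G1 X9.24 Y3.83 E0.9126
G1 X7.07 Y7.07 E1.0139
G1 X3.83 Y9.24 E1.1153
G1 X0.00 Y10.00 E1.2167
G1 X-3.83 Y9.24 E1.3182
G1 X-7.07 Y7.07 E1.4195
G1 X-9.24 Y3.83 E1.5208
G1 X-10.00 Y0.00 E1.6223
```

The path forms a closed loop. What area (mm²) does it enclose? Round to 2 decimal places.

306.19 mm²

Apply the shoelace formula to the sequence of (X, Y) vertices; enclosed area = 306.19 mm².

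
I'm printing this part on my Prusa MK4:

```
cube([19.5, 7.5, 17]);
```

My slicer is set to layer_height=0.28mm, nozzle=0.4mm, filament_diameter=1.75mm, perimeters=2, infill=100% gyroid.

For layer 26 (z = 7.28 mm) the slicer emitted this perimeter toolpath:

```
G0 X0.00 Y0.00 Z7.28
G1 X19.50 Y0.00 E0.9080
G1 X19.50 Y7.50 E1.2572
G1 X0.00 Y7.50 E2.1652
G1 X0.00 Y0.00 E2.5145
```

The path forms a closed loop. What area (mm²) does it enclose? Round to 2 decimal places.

146.25 mm²

Apply the shoelace formula to the sequence of (X, Y) vertices; enclosed area = 146.25 mm².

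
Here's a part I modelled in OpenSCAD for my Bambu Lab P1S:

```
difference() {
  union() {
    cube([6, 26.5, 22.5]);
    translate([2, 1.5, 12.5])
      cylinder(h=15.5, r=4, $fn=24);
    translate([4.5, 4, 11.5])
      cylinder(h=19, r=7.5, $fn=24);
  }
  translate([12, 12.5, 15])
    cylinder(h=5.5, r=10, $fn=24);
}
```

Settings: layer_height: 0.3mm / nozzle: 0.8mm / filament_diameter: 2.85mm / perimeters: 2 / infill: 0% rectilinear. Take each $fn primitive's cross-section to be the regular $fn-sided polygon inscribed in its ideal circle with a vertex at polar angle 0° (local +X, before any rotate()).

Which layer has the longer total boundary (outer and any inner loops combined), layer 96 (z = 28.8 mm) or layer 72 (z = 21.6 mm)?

Layer 96 (z = 28.8): the cube does not reach this height (z outside [0, 22.5]); the cylinder at (2, 1.5) does not reach this height (z outside [12.5, 28]); the r=7.5 cylinder at (4.5, 4) contributes a regular 24-gon of circumradius 7.5 (perimeter = 2·24·7.500·sin(180°/24) = 46.99 mm); Taking the union: only the r=7.5 cylinder at (4.5, 4) is present, so the union is just that shape — boundary = 46.99 mm; the cylinder at (12, 12.5) is absent (z outside [15, 20.5]); Taking the first minus the rest: none of the subtracted shapes is present at this height, so that combined region is unchanged — boundary = 46.99 mm. So its perimeter = 46.99 mm. Layer 72 (z = 21.6): the cube (footprint 6×26.5) is included at this height (perimeter 65.00 mm); the r=4 cylinder at (2, 1.5) gives a regular 24-gon of circumradius 4 (constant along its height) (perimeter = 2·24·4.000·sin(180°/24) = 25.06 mm); the cylinder at (4.5, 4): section is a regular 24-gon, circumradius r=7.5 (perimeter = 2·24·7.500·sin(180°/24) = 46.99 mm); Combining (union): the regions partially overlap (shared area 116.11 mm²), so the edge portions inside another operand are dropped and the merged outline is re-measured after clipping — boundary = 78.41 mm; the cylinder at (12, 12.5) is not intersected at this z (z outside [15, 20.5]); Taking the first minus the rest: none of the subtracted shapes is present at this height, so that combined region is unchanged — boundary = 78.41 mm. So its perimeter = 78.41 mm. Layer 72 is larger (78.41 vs 46.99 mm).

layer 72 (z = 21.6 mm)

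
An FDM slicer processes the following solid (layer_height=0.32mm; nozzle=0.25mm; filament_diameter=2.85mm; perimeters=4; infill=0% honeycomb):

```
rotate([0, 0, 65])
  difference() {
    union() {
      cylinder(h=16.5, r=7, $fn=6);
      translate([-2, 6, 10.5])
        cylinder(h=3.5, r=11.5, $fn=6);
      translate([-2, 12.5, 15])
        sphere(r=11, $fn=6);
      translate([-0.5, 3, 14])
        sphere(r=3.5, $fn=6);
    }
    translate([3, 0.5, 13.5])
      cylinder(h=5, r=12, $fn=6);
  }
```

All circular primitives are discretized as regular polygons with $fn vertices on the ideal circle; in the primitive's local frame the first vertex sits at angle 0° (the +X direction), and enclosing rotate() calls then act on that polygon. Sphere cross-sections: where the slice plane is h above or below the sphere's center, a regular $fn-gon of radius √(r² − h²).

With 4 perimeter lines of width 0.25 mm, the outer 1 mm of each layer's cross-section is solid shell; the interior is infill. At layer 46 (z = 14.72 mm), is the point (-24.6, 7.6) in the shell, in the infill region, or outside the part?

outside

At z = 14.72 mm: the cylinder: section is a regular 6-gon, circumradius r=7; the cylinder at (-2, 6) is absent (z outside [10.5, 14]); the r=11 sphere at (-2, 12.5) contributes a regular 6-gon of circumradius √(11²−0.28²) = 10.996; the r=3.5 sphere at (-0.5, 3) slices to a regular 6-gon of circumradius 3.425 (√(r²−h²) with h=0.72 from center); Merging all regions: the regions partially overlap (shared area 56.20 mm²), so overlapping operands fuse into one piece — 1 connected region; the r=12 cylinder at (3, 0.5) gives a regular 6-gon of circumradius 12 (constant along its height); Subtracting the remaining from the first: starting from the result so far, the r=12 cylinder at (3, 0.5) partially overlaps it — only the 189.20 mm² overlap (of its 374.12 mm²) is removed, clipping the outline — 1 connected region; (rotated 65° about Z; rotation is an isometry so areas/perimeters/island counts are preserved). Overall, the cross-section is a single solid region. Undo the 65° rotation: the query point maps to (-3.508, 25.507) in the un-rotated model frame. The nearest boundary edge runs (-7.50, 22.02)→(3.50, 22.02); distance from the point to it = 3.48 mm. The point is not inside any of the regions above, so it lies outside the cross-section (3.48 mm from the nearest boundary).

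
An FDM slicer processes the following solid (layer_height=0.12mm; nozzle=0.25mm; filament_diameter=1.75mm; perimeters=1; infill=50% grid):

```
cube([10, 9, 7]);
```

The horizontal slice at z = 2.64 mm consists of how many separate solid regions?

At z = 2.64 mm: the cube (footprint 10×9) is included at this height. The result has 1 disconnected region.

1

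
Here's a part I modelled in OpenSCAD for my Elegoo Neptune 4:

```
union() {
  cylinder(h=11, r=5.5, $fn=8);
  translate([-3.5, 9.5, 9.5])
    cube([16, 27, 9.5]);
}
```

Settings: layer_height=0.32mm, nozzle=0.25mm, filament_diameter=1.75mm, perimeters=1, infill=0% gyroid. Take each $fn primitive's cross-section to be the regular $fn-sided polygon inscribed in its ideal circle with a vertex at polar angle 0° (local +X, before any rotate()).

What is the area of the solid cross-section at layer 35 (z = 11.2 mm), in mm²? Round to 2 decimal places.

432.00 mm²

At z = 11.2 mm: the cylinder is absent (z outside [0, 11]); the 16×27 cube at (-3.5, 9.5) contributes its full rectangle (area 432.00 mm²); Merging all regions: only the 16×27 cube at (-3.5, 9.5) is present, so the union is just that shape — area = 432.00 mm². Overall, the cross-section is a single solid region. Net area = 432.00 mm².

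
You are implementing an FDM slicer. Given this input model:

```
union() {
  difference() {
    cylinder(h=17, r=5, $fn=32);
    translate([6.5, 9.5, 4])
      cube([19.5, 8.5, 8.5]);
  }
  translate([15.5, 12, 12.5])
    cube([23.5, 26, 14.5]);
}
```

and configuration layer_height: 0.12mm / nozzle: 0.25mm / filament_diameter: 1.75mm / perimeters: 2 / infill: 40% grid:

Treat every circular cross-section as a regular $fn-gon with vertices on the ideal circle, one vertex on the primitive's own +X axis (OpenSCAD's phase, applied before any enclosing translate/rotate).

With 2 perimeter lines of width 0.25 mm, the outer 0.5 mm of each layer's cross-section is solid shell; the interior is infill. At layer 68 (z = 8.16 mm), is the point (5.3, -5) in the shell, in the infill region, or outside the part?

At z = 8.16 mm: the r=5 cylinder gives a regular 32-gon of circumradius 5 (constant along its height); the cube at (6.5, 9.5) is present — its section is the full 19.5×8.5 rectangle; Taking the first minus the rest: starting from the r=5 cylinder, the 19.5×8.5 cube at (6.5, 9.5) misses the remaining region (no effect) — 1 connected region; the cube at (15.5, 12) is absent (z outside [12.5, 27]); Merging all regions: only the result so far is present, so the union is just that shape — 1 connected region. Overall, the cross-section is a single solid region. The nearest boundary edge runs (4.16, -2.78)→(3.54, -3.54); distance from the point to it = 2.29 mm. The point is not inside any of the regions above, so it lies outside the cross-section (2.29 mm from the nearest boundary).

outside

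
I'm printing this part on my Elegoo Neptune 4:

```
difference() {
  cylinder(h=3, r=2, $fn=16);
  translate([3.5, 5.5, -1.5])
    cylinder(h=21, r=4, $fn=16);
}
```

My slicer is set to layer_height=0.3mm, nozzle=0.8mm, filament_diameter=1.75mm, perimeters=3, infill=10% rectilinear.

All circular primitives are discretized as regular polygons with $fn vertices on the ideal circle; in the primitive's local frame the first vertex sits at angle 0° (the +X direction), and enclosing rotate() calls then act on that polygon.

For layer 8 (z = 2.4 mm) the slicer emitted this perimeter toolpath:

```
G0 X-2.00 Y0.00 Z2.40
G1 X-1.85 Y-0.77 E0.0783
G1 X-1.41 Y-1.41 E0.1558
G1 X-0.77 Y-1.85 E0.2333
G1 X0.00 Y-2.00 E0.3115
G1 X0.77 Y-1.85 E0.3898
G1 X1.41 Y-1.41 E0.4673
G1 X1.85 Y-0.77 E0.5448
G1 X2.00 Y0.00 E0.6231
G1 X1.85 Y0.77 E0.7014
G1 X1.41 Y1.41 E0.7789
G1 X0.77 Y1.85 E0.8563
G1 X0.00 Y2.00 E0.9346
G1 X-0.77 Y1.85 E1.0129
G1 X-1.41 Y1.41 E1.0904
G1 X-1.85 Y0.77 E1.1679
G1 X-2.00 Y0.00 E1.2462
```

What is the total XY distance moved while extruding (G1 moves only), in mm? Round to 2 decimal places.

12.49 mm

Sum the Euclidean lengths of each G1 segment: total = 12.49 mm.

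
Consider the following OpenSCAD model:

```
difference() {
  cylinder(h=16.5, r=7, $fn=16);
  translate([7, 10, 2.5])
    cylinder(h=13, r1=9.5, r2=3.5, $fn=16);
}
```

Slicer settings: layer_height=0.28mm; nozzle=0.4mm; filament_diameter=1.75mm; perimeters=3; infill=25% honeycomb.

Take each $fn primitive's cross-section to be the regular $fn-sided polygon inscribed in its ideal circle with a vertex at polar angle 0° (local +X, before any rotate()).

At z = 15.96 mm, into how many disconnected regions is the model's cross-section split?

At z = 15.96 mm: the r=7 cylinder gives a regular 16-gon of circumradius 7 (constant along its height); the cone at (7, 10) is absent (z outside [2.5, 15.5]); Taking the first minus the rest: none of the subtracted shapes is present at this height, so the r=7 cylinder is unchanged — 1 connected region. The result has 1 disconnected region.

1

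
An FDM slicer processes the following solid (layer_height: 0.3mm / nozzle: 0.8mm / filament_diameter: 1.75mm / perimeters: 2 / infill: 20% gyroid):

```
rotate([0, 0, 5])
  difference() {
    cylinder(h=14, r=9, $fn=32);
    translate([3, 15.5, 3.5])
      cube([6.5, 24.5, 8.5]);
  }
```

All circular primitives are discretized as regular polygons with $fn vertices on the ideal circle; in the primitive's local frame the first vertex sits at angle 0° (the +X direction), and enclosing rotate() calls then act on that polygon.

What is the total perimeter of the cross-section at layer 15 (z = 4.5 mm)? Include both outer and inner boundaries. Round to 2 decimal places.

56.46 mm

At z = 4.5 mm: the r=9 cylinder gives a regular 32-gon of circumradius 9 (constant along its height) (perimeter = 2·32·9.000·sin(180°/32) = 56.46 mm); the cube at (3, 15.5) (footprint 6.5×24.5) is included at this height (perimeter 62.00 mm); Taking the first minus the rest: starting from the r=9 cylinder, the 6.5×24.5 cube at (3, 15.5) misses the remaining region (no effect) — boundary = 56.46 mm; (rotated 5° about Z; rotation is an isometry so areas/perimeters/island counts are preserved). Overall, the cross-section is a single solid region. Total boundary length (outer) = 56.46 mm.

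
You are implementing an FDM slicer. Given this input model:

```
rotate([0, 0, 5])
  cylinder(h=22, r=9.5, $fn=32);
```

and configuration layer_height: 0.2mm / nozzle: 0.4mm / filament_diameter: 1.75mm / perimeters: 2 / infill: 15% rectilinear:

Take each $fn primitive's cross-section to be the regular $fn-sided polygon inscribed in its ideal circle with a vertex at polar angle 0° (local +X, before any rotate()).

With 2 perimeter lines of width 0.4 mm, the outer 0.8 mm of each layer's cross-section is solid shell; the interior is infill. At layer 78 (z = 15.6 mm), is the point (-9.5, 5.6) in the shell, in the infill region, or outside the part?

outside

At z = 15.6 mm: the r=9.5 cylinder contributes a regular 32-gon of circumradius 9.5; (whole slice rotated 5° about Z — lengths, areas and connectivity unchanged). Overall, the cross-section is a single solid region. Undo the 5° rotation: the query point maps to (-8.976, 6.407) in the un-rotated model frame. The nearest boundary edge runs (-6.72, 6.72)→(-7.90, 5.28); distance from the point to it = 1.55 mm. The point is not inside any of the regions above, so it lies outside the cross-section (1.55 mm from the nearest boundary).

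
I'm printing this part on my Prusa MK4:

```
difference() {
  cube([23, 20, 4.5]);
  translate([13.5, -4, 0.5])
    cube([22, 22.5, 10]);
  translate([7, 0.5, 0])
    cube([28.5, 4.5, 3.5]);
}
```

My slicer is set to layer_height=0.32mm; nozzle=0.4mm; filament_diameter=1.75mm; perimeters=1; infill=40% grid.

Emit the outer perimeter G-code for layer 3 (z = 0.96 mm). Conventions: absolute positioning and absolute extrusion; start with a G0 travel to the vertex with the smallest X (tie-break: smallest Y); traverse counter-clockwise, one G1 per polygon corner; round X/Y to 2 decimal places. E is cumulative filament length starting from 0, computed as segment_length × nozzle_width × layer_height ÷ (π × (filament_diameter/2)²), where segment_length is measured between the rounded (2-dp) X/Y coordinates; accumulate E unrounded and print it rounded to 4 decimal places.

G0 X0.00 Y0.00 Z0.96
G1 X13.50 Y0.00 E0.7184
G1 X13.50 Y0.50 E0.7450
G1 X7.00 Y0.50 E1.0909
G1 X7.00 Y5.00 E1.3304
G1 X13.50 Y5.00 E1.6763
G1 X13.50 Y18.50 E2.3947
G1 X23.00 Y18.50 E2.9003
G1 X23.00 Y20.00 E2.9801
G1 X0.00 Y20.00 E4.2041
G1 X0.00 Y0.00 E5.2684

At z = 0.96 mm: the cube (footprint 23×20) is included at this height; the cube at (13.5, -4) is present — its section is the full 22×22.5 rectangle; the cube at (7, 0.5) is present — its section is the full 28.5×4.5 rectangle; After the difference (first − rest): starting from the 23×20 cube, the 22×22.5 cube at (13.5, -4) partially overlaps it — only the 175.75 mm² overlap (of its 495.00 mm²) is removed, clipping the outline; the 28.5×4.5 cube at (7, 0.5) partially overlaps it — only the 29.25 mm² overlap (of its 128.25 mm²) is removed, clipping the outline — 1 connected region. The outline is a single polygon with 10 vertices. Extrusion per mm of travel: 0.4 × 0.32 / (π × 0.875²) = 0.053216. Accumulating E over each segment gives final E = 5.2684.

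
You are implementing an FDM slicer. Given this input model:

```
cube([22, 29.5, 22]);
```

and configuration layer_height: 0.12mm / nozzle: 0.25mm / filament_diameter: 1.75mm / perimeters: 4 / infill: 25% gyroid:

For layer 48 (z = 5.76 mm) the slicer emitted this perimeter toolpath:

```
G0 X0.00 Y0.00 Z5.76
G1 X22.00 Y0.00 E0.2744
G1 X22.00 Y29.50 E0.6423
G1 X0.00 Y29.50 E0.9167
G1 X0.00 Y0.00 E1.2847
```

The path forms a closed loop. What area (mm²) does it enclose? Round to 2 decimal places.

649.00 mm²

Apply the shoelace formula to the sequence of (X, Y) vertices; enclosed area = 649.00 mm².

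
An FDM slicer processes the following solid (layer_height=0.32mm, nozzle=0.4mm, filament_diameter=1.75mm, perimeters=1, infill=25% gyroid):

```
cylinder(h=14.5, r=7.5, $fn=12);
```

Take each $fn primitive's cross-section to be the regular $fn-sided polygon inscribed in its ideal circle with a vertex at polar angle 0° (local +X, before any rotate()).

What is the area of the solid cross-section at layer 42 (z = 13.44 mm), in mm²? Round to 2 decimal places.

168.75 mm²

At z = 13.44 mm: the r=7.5 cylinder contributes a regular 12-gon of circumradius 7.5 (area = (12/2)·7.500²·sin(360°/12) = 168.75 mm²). Overall, the cross-section is a single solid region. Net area = 168.75 mm².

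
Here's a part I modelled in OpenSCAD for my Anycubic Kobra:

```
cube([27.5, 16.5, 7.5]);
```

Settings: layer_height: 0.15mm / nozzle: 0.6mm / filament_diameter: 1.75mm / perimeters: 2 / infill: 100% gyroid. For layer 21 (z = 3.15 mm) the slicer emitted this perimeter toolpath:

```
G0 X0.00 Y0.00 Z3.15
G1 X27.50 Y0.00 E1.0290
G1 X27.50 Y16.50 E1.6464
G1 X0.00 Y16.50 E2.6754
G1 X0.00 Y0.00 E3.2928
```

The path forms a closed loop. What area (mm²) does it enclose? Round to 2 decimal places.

Apply the shoelace formula to the sequence of (X, Y) vertices; enclosed area = 453.75 mm².

453.75 mm²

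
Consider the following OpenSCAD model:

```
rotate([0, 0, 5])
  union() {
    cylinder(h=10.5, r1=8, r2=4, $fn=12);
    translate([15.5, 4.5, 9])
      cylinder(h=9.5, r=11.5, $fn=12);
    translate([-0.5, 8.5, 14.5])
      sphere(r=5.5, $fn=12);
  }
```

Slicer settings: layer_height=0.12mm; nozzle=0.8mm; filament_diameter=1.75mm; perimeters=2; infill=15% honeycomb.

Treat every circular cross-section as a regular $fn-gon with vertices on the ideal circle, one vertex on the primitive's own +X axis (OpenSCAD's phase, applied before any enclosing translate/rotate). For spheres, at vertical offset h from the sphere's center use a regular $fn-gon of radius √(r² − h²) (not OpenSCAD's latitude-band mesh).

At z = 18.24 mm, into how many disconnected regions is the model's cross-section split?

At z = 18.24 mm: the cone does not reach this height (z outside [0, 10.5]); the r=11.5 cylinder at (15.5, 4.5) contributes a regular 12-gon of circumradius 11.5; the r=5.5 sphere at (-0.5, 8.5) slices to a regular 12-gon of circumradius 4.033 (√(r²−h²) with h=3.74 from center); Taking the union: the 2 present regions are separate (no shared area or edge), so areas and boundary lengths simply add and each stays a separate island — 2 connected regions; (rotated 5° about Z; rotation is an isometry so areas/perimeters/island counts are preserved). The result has 2 disconnected regions.

2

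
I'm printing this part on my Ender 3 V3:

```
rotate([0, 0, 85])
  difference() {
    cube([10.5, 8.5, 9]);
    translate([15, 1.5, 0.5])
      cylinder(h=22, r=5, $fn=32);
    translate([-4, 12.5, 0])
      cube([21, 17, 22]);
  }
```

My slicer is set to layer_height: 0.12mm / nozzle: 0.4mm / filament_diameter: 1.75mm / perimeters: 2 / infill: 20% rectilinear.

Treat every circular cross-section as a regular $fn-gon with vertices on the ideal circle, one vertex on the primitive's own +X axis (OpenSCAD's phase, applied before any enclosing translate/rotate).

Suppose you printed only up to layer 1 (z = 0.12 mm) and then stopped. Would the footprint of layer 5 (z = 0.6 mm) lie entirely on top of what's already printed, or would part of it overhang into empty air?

entirely on top

Compare the two slices. At z = 0.12: the cube is present — its section is the full 10.5×8.5 rectangle (area 89.25 mm²); the cylinder at (15, 1.5) is not intersected at this z (z outside [0.5, 22.5]); the cube at (-4, 12.5) (footprint 21×17) is included at this height (area 357.00 mm²); Subtracting the remaining from the first: starting from the 10.5×8.5 cube (89.25 mm²), the 21×17 cube at (-4, 12.5) misses the remaining region (no effect) — area = 89.25 mm²; (whole slice rotated 85° about Z — lengths, areas and connectivity unchanged). At z = 0.6: the cube (footprint 10.5×8.5) is included at this height (area 89.25 mm²); the r=5 cylinder at (15, 1.5) gives a regular 32-gon of circumradius 5 (constant along its height) (area = (32/2)·5.000²·sin(360°/32) = 78.04 mm²); the cube at (-4, 12.5) (footprint 21×17) is included at this height (area 357.00 mm²); Taking the first minus the rest: starting from the 10.5×8.5 cube (89.25 mm²), the r=5 cylinder at (15, 1.5) partially overlaps it — only the 1.31 mm² overlap (of its 78.04 mm²) is removed, clipping the outline; the 21×17 cube at (-4, 12.5) misses the remaining region (no effect) — area = 87.94 mm²; (whole slice rotated 85° about Z — lengths, areas and connectivity unchanged). Checking containment: the cross-section at z = 0.6 is a subset of the cross-section at z = 0.12.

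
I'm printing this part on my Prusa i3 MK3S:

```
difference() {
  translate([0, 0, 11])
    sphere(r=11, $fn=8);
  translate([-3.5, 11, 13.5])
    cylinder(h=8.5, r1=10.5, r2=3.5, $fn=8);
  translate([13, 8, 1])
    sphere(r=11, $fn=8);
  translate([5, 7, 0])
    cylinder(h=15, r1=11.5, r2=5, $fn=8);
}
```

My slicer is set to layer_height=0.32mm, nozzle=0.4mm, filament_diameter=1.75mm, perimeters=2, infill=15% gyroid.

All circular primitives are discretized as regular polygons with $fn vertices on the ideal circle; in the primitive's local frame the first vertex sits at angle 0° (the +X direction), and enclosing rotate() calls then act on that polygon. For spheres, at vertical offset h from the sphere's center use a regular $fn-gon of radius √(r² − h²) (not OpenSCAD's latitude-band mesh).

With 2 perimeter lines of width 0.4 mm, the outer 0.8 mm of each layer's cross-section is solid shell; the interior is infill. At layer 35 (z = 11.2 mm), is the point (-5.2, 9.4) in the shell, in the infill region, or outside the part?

At z = 11.2 mm: the r=11 sphere slices to a regular 8-gon of circumradius 10.998 (√(r²−h²) with h=0.2 from center); the cone at (-3.5, 11) does not reach this height (z outside [13.5, 22]); the r=11 sphere at (13, 8) contributes a regular 8-gon of circumradius √(11²−10.2²) = 4.118; the cone at (5, 7): at t=0.747 of its height the radius interpolates to r₁+(r₂−r₁)t = 6.647, giving a regular 8-gon of that circumradius; After the difference (first − rest): starting from the r=11 sphere, the r=11 sphere at (13, 8) misses the remaining region (no effect); the cone at (5, 7) partially overlaps it — only the 76.85 mm² overlap (of its 124.95 mm²) is removed, clipping the outline — 1 connected region. Overall, the cross-section is a single solid region. The nearest boundary edge runs (-7.78, 7.78)→(0.00, 11.00); distance from the point to it = 0.51 mm. The point is not inside any of the regions above, so it lies outside the cross-section (0.51 mm from the nearest boundary).

outside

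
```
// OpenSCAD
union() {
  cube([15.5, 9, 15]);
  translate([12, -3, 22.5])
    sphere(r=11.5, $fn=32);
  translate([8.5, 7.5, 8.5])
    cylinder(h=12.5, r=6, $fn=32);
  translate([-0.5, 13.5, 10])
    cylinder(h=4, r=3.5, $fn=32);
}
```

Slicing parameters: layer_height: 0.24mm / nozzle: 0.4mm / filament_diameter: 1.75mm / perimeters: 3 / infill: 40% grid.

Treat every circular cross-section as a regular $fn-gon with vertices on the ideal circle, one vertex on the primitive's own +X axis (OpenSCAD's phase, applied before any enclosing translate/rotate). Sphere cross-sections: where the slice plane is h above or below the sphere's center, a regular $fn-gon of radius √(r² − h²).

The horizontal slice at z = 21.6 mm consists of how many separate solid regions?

At z = 21.6 mm: the cube is absent (z outside [0, 15]); the r=11.5 sphere at (12, -3) slices to a regular 32-gon of circumradius 11.465 (√(r²−h²) with h=0.9 from center); the cylinder at (8.5, 7.5) does not reach this height (z outside [8.5, 21]); the cylinder at (-0.5, 13.5) is absent (z outside [10, 14]); Merging all regions: only the r=11.5 sphere at (12, -3) is present, so the union is just that shape — 1 connected region. The result has 1 disconnected region.

1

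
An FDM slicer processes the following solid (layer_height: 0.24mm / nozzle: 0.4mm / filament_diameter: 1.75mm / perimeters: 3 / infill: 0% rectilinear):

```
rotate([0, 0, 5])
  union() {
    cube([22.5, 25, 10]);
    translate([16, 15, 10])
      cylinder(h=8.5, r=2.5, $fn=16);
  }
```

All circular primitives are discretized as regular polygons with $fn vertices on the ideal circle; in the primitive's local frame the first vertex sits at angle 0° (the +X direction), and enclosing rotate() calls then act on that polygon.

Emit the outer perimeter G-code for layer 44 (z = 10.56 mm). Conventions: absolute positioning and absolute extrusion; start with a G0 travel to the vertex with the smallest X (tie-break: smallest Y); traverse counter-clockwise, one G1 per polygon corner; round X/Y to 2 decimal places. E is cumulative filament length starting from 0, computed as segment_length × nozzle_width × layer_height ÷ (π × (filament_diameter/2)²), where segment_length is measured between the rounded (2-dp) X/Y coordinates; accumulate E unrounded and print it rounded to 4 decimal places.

At z = 10.56 mm: the cube is not intersected at this z (z outside [0, 10]); the r=2.5 cylinder at (16, 15) gives a regular 16-gon of circumradius 2.5 (constant along its height); Merging all regions: only the r=2.5 cylinder at (16, 15) is present, so the union is just that shape — 1 connected region; (rotated 5° about Z; rotation is an isometry so areas/perimeters/island counts are preserved). The outline is a single polygon with 16 vertices. Extrusion per mm of travel: 0.4 × 0.24 / (π × 0.875²) = 0.039912. Accumulating E over each segment gives final E = 0.6229.

G0 X12.14 Y16.12 Z10.56
G1 X12.41 Y15.18 E0.0390
G1 X13.02 Y14.42 E0.0779
G1 X13.88 Y13.95 E0.1170
G1 X14.85 Y13.85 E0.1560
G1 X15.79 Y14.12 E0.1950
G1 X16.55 Y14.73 E0.2339
G1 X17.02 Y15.59 E0.2730
G1 X17.12 Y16.56 E0.3119
G1 X16.85 Y17.49 E0.3506
G1 X16.24 Y18.25 E0.3895
G1 X15.38 Y18.72 E0.4286
G1 X14.41 Y18.83 E0.4676
G1 X13.48 Y18.55 E0.5063
G1 X12.72 Y17.94 E0.5452
G1 X12.25 Y17.09 E0.5840
G1 X12.14 Y16.12 E0.6229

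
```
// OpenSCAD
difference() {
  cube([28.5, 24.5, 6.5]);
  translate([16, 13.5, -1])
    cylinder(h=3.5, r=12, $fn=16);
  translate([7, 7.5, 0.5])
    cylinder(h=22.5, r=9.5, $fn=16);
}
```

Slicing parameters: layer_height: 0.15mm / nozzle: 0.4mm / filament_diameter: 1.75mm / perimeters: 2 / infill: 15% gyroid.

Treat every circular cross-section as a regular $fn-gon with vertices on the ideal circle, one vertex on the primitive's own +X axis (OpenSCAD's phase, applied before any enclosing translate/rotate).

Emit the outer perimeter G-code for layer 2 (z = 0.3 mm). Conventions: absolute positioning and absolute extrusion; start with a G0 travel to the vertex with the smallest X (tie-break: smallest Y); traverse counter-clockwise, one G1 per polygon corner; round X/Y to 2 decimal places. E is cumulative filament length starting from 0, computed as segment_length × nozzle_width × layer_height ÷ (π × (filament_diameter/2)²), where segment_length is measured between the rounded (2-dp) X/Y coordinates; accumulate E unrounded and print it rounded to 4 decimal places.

G0 X0.00 Y0.00 Z0.30
G1 X28.50 Y0.00 E0.7109
G1 X28.50 Y24.50 E1.3221
G1 X20.72 Y24.50 E1.5162
G1 X24.49 Y21.99 E1.6291
G1 X27.09 Y18.09 E1.7461
G1 X28.00 Y13.50 E1.8628
G1 X27.09 Y8.91 E1.9795
G1 X24.49 Y5.01 E2.0964
G1 X20.59 Y2.41 E2.2134
G1 X16.00 Y1.50 E2.3301
G1 X11.41 Y2.41 E2.4468
G1 X7.51 Y5.01 E2.5637
G1 X4.91 Y8.91 E2.6807
G1 X4.00 Y13.50 E2.7974
G1 X4.91 Y18.09 E2.9141
G1 X7.51 Y21.99 E3.0310
G1 X11.28 Y24.50 E3.1440
G1 X0.00 Y24.50 E3.4254
G1 X0.00 Y0.00 E4.0366

At z = 0.3 mm: the cube (footprint 28.5×24.5) is included at this height; the r=12 cylinder at (16, 13.5) gives a regular 16-gon of circumradius 12 (constant along its height); the cylinder at (7, 7.5) does not reach this height (z outside [0.5, 23]); Subtracting the remaining from the first: starting from the 28.5×24.5 cube, the r=12 cylinder at (16, 13.5) partially overlaps it — only the 435.85 mm² overlap (of its 440.85 mm²) is removed, clipping the outline — 1 connected region. The outline is a single polygon with 19 vertices. Extrusion per mm of travel: 0.4 × 0.15 / (π × 0.875²) = 0.024945. Accumulating E over each segment gives final E = 4.0366.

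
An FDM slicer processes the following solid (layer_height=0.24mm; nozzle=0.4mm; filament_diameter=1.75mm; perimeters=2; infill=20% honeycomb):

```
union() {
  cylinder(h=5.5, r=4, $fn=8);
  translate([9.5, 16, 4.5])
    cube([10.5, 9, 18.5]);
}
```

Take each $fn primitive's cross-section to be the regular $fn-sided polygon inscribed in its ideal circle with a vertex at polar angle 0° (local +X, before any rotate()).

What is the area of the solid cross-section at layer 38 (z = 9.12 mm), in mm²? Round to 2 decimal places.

At z = 9.12 mm: the cylinder is not intersected at this z (z outside [0, 5.5]); the cube at (9.5, 16) (footprint 10.5×9) is included at this height (area 94.50 mm²); Combining (union): only the 10.5×9 cube at (9.5, 16) is present, so the union is just that shape — area = 94.50 mm². Overall, the cross-section is a single solid region. Net area = 94.50 mm².

94.50 mm²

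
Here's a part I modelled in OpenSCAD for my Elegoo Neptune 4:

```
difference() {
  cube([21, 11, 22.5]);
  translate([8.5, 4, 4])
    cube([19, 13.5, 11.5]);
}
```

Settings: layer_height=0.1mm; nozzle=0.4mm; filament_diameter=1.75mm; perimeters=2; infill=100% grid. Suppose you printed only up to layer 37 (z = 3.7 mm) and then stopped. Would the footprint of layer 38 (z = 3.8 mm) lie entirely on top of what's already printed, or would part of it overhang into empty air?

entirely on top

Compare the two slices. At z = 3.7: the 21×11 cube contributes its full rectangle (area 231.00 mm²); the cube at (8.5, 4) is absent (z outside [4, 15.5]); After the difference (first − rest): none of the subtracted shapes is present at this height, so the 21×11 cube is unchanged — area = 231.00 mm². At z = 3.8: the cube is present — its section is the full 21×11 rectangle (area 231.00 mm²); the cube at (8.5, 4) is not intersected at this z (z outside [4, 15.5]); Taking the first minus the rest: none of the subtracted shapes is present at this height, so the 21×11 cube is unchanged — area = 231.00 mm². Checking containment: the cross-section at z = 3.8 is a subset of the cross-section at z = 3.7.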